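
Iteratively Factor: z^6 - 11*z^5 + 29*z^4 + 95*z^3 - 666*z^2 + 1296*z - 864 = (z - 2)*(z^5 - 9*z^4 + 11*z^3 + 117*z^2 - 432*z + 432) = (z - 2)*(z + 4)*(z^4 - 13*z^3 + 63*z^2 - 135*z + 108) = (z - 3)*(z - 2)*(z + 4)*(z^3 - 10*z^2 + 33*z - 36) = (z - 4)*(z - 3)*(z - 2)*(z + 4)*(z^2 - 6*z + 9) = (z - 4)*(z - 3)^2*(z - 2)*(z + 4)*(z - 3)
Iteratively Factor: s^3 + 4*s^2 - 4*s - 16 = (s + 4)*(s^2 - 4) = (s - 2)*(s + 4)*(s + 2)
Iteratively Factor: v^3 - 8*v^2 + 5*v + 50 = (v + 2)*(v^2 - 10*v + 25) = (v - 5)*(v + 2)*(v - 5)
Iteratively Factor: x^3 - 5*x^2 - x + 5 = (x + 1)*(x^2 - 6*x + 5) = (x - 1)*(x + 1)*(x - 5)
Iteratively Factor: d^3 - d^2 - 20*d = (d + 4)*(d^2 - 5*d) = (d - 5)*(d + 4)*(d)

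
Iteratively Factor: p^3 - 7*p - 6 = (p + 1)*(p^2 - p - 6) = (p - 3)*(p + 1)*(p + 2)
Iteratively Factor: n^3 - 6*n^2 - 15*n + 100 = (n - 5)*(n^2 - n - 20) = (n - 5)*(n + 4)*(n - 5)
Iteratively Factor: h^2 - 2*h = (h - 2)*(h)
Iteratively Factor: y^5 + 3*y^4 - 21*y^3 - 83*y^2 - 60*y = (y)*(y^4 + 3*y^3 - 21*y^2 - 83*y - 60) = y*(y + 4)*(y^3 - y^2 - 17*y - 15) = y*(y + 3)*(y + 4)*(y^2 - 4*y - 5) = y*(y - 5)*(y + 3)*(y + 4)*(y + 1)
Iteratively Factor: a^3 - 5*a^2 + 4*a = (a)*(a^2 - 5*a + 4) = a*(a - 4)*(a - 1)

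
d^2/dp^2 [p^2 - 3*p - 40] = 2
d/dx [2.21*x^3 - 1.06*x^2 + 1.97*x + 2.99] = 6.63*x^2 - 2.12*x + 1.97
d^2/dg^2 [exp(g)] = exp(g)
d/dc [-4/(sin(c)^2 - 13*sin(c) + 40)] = 4*(2*sin(c) - 13)*cos(c)/(sin(c)^2 - 13*sin(c) + 40)^2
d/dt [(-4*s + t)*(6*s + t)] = 2*s + 2*t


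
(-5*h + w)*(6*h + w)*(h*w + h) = -30*h^3*w - 30*h^3 + h^2*w^2 + h^2*w + h*w^3 + h*w^2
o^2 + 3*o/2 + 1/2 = (o + 1/2)*(o + 1)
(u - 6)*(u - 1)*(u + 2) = u^3 - 5*u^2 - 8*u + 12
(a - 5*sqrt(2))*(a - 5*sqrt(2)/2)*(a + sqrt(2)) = a^3 - 13*sqrt(2)*a^2/2 + 10*a + 25*sqrt(2)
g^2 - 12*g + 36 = (g - 6)^2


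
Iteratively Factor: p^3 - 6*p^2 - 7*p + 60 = (p - 5)*(p^2 - p - 12) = (p - 5)*(p - 4)*(p + 3)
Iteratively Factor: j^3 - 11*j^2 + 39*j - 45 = (j - 3)*(j^2 - 8*j + 15) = (j - 3)^2*(j - 5)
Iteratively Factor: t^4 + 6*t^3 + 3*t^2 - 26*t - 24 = (t + 4)*(t^3 + 2*t^2 - 5*t - 6) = (t + 1)*(t + 4)*(t^2 + t - 6) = (t - 2)*(t + 1)*(t + 4)*(t + 3)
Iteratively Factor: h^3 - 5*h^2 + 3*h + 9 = (h - 3)*(h^2 - 2*h - 3) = (h - 3)*(h + 1)*(h - 3)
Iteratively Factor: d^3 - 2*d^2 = (d)*(d^2 - 2*d) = d*(d - 2)*(d)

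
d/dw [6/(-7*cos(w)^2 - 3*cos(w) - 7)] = -6*(14*cos(w) + 3)*sin(w)/(7*cos(w)^2 + 3*cos(w) + 7)^2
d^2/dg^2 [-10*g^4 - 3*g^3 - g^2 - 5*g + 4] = -120*g^2 - 18*g - 2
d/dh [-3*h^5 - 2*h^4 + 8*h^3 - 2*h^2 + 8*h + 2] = -15*h^4 - 8*h^3 + 24*h^2 - 4*h + 8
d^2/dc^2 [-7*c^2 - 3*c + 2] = -14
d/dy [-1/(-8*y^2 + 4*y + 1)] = 4*(1 - 4*y)/(-8*y^2 + 4*y + 1)^2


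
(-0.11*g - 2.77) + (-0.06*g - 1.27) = -0.17*g - 4.04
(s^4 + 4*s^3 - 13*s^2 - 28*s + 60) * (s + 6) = s^5 + 10*s^4 + 11*s^3 - 106*s^2 - 108*s + 360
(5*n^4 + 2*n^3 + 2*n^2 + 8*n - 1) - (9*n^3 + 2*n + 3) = 5*n^4 - 7*n^3 + 2*n^2 + 6*n - 4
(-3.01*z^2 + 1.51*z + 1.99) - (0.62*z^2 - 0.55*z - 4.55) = -3.63*z^2 + 2.06*z + 6.54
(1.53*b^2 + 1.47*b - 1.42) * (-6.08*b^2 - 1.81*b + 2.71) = -9.3024*b^4 - 11.7069*b^3 + 10.1192*b^2 + 6.5539*b - 3.8482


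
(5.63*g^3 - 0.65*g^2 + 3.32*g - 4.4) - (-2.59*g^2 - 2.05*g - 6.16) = 5.63*g^3 + 1.94*g^2 + 5.37*g + 1.76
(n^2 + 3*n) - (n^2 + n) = 2*n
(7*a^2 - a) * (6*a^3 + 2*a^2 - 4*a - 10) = 42*a^5 + 8*a^4 - 30*a^3 - 66*a^2 + 10*a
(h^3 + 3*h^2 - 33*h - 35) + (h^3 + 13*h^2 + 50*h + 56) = 2*h^3 + 16*h^2 + 17*h + 21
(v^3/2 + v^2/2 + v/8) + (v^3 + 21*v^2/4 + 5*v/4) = 3*v^3/2 + 23*v^2/4 + 11*v/8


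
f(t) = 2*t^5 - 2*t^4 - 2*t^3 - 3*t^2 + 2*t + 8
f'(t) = 10*t^4 - 8*t^3 - 6*t^2 - 6*t + 2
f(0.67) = 7.26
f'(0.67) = -5.10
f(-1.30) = -8.41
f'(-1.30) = 45.80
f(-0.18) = 7.55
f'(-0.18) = 2.94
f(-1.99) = -85.88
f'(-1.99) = 210.05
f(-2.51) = -262.93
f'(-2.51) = 502.68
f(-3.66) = -1613.85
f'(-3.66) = 2130.23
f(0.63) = 7.45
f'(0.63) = -4.59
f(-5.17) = -8622.27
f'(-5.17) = 8122.49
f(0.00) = 8.00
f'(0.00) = 2.00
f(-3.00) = -619.00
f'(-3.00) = 992.00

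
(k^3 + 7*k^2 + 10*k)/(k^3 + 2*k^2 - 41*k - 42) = k*(k^2 + 7*k + 10)/(k^3 + 2*k^2 - 41*k - 42)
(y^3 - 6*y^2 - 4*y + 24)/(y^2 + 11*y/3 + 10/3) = 3*(y^2 - 8*y + 12)/(3*y + 5)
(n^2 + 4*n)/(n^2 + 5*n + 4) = n/(n + 1)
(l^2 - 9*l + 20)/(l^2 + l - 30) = (l - 4)/(l + 6)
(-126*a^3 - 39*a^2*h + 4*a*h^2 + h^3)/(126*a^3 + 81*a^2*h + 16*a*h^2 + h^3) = (-6*a + h)/(6*a + h)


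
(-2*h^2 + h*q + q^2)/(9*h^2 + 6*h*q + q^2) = (-2*h^2 + h*q + q^2)/(9*h^2 + 6*h*q + q^2)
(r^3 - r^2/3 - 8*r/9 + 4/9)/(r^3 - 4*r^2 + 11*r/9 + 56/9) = (9*r^2 - 12*r + 4)/(9*r^2 - 45*r + 56)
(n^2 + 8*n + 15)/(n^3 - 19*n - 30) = (n + 5)/(n^2 - 3*n - 10)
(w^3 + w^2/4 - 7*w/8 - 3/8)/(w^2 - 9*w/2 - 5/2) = (4*w^2 - w - 3)/(4*(w - 5))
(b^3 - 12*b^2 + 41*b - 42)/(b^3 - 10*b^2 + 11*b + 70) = (b^2 - 5*b + 6)/(b^2 - 3*b - 10)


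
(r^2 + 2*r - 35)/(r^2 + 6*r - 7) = (r - 5)/(r - 1)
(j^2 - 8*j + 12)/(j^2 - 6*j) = (j - 2)/j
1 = 1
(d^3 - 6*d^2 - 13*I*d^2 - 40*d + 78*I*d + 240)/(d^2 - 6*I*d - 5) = (d^2 + d*(-6 - 8*I) + 48*I)/(d - I)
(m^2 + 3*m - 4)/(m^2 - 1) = (m + 4)/(m + 1)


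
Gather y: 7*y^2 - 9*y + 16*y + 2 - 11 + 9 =7*y^2 + 7*y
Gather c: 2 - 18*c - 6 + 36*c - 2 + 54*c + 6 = 72*c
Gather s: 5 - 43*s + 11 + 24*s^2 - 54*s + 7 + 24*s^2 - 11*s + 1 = 48*s^2 - 108*s + 24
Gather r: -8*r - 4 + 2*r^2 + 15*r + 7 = 2*r^2 + 7*r + 3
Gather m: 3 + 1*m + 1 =m + 4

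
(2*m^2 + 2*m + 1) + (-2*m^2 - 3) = 2*m - 2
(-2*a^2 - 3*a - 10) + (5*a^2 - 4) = 3*a^2 - 3*a - 14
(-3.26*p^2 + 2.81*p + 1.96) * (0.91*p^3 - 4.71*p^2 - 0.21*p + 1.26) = -2.9666*p^5 + 17.9117*p^4 - 10.7669*p^3 - 13.9293*p^2 + 3.129*p + 2.4696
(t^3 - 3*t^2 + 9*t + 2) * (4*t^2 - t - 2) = 4*t^5 - 13*t^4 + 37*t^3 + 5*t^2 - 20*t - 4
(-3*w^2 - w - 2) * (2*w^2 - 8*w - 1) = -6*w^4 + 22*w^3 + 7*w^2 + 17*w + 2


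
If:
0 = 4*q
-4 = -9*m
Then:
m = 4/9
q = 0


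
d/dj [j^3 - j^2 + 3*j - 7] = 3*j^2 - 2*j + 3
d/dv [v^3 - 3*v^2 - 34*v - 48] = 3*v^2 - 6*v - 34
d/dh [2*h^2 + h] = 4*h + 1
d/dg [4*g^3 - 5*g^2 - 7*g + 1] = 12*g^2 - 10*g - 7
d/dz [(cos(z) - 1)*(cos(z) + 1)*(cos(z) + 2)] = (-3*cos(z)^2 - 4*cos(z) + 1)*sin(z)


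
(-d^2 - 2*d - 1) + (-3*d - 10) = -d^2 - 5*d - 11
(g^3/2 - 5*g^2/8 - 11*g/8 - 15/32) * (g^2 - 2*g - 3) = g^5/2 - 13*g^4/8 - 13*g^3/8 + 133*g^2/32 + 81*g/16 + 45/32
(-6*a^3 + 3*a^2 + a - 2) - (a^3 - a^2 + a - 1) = -7*a^3 + 4*a^2 - 1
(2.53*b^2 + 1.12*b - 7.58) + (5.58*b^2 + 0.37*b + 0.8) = 8.11*b^2 + 1.49*b - 6.78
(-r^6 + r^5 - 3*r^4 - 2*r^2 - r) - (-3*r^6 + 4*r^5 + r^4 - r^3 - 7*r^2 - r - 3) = 2*r^6 - 3*r^5 - 4*r^4 + r^3 + 5*r^2 + 3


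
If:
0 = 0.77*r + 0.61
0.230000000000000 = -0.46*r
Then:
No Solution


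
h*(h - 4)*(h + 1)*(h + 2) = h^4 - h^3 - 10*h^2 - 8*h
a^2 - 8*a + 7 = (a - 7)*(a - 1)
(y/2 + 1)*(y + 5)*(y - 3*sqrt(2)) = y^3/2 - 3*sqrt(2)*y^2/2 + 7*y^2/2 - 21*sqrt(2)*y/2 + 5*y - 15*sqrt(2)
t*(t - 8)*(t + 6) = t^3 - 2*t^2 - 48*t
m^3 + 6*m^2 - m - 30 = (m - 2)*(m + 3)*(m + 5)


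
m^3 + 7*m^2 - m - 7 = (m - 1)*(m + 1)*(m + 7)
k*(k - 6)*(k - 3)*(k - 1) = k^4 - 10*k^3 + 27*k^2 - 18*k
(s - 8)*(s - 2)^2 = s^3 - 12*s^2 + 36*s - 32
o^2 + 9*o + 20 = (o + 4)*(o + 5)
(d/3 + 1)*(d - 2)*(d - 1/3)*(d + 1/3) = d^4/3 + d^3/3 - 55*d^2/27 - d/27 + 2/9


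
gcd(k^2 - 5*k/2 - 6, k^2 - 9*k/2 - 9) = k + 3/2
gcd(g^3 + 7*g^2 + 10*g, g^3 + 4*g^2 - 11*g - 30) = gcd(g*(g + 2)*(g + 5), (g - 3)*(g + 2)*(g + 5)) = g^2 + 7*g + 10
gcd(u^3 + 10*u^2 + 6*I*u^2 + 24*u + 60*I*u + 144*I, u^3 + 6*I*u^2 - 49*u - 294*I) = u + 6*I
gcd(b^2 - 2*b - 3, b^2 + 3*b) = 1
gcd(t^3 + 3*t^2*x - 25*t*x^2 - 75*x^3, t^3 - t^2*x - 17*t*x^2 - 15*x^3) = -t^2 + 2*t*x + 15*x^2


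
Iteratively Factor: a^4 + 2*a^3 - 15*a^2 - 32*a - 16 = (a + 1)*(a^3 + a^2 - 16*a - 16) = (a + 1)^2*(a^2 - 16) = (a + 1)^2*(a + 4)*(a - 4)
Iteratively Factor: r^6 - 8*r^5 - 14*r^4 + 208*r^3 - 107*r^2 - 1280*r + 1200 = (r - 5)*(r^5 - 3*r^4 - 29*r^3 + 63*r^2 + 208*r - 240) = (r - 5)*(r + 3)*(r^4 - 6*r^3 - 11*r^2 + 96*r - 80) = (r - 5)*(r - 4)*(r + 3)*(r^3 - 2*r^2 - 19*r + 20) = (r - 5)*(r - 4)*(r - 1)*(r + 3)*(r^2 - r - 20) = (r - 5)^2*(r - 4)*(r - 1)*(r + 3)*(r + 4)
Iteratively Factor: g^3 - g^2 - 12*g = (g + 3)*(g^2 - 4*g) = (g - 4)*(g + 3)*(g)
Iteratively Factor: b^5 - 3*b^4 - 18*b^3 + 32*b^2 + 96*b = (b)*(b^4 - 3*b^3 - 18*b^2 + 32*b + 96) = b*(b - 4)*(b^3 + b^2 - 14*b - 24) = b*(b - 4)*(b + 3)*(b^2 - 2*b - 8) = b*(b - 4)*(b + 2)*(b + 3)*(b - 4)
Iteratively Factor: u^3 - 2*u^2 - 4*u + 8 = (u - 2)*(u^2 - 4) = (u - 2)*(u + 2)*(u - 2)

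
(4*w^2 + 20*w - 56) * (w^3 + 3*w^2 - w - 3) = 4*w^5 + 32*w^4 - 200*w^2 - 4*w + 168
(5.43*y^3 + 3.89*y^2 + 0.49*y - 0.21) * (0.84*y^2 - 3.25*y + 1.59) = 4.5612*y^5 - 14.3799*y^4 - 3.5972*y^3 + 4.4162*y^2 + 1.4616*y - 0.3339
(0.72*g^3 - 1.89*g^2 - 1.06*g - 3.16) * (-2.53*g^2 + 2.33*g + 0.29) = -1.8216*g^5 + 6.4593*g^4 - 1.5131*g^3 + 4.9769*g^2 - 7.6702*g - 0.9164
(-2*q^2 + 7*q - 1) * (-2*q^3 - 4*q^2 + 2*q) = 4*q^5 - 6*q^4 - 30*q^3 + 18*q^2 - 2*q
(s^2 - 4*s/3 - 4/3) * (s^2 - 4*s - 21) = s^4 - 16*s^3/3 - 17*s^2 + 100*s/3 + 28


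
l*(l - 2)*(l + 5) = l^3 + 3*l^2 - 10*l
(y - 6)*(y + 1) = y^2 - 5*y - 6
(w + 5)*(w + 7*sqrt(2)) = w^2 + 5*w + 7*sqrt(2)*w + 35*sqrt(2)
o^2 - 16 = (o - 4)*(o + 4)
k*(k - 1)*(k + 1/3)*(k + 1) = k^4 + k^3/3 - k^2 - k/3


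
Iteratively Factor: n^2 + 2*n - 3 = (n - 1)*(n + 3)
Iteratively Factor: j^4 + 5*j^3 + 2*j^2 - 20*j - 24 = (j + 2)*(j^3 + 3*j^2 - 4*j - 12) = (j + 2)^2*(j^2 + j - 6) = (j + 2)^2*(j + 3)*(j - 2)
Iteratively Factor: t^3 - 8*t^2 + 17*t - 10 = (t - 1)*(t^2 - 7*t + 10) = (t - 5)*(t - 1)*(t - 2)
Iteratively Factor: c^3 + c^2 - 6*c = (c + 3)*(c^2 - 2*c) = c*(c + 3)*(c - 2)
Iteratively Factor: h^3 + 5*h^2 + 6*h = (h + 3)*(h^2 + 2*h) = (h + 2)*(h + 3)*(h)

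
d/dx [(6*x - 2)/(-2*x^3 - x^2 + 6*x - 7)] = 2*(-6*x^3 - 3*x^2 + 18*x + 2*(3*x - 1)*(3*x^2 + x - 3) - 21)/(2*x^3 + x^2 - 6*x + 7)^2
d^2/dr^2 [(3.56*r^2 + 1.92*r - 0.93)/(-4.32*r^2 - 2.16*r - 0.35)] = (-1.13686837721616e-13*r^4 - 5.22547200000008*r^3 + 136.432512*r^2 + 69.486336*r + 7.896536)/(80.621568*r^6 + 120.932352*r^5 + 80.061696*r^4 + 29.673216*r^3 + 6.48648*r^2 + 0.7938*r + 0.042875)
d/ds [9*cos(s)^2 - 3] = -9*sin(2*s)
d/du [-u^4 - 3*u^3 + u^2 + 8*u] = -4*u^3 - 9*u^2 + 2*u + 8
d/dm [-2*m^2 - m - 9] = -4*m - 1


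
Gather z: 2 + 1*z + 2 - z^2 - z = 4 - z^2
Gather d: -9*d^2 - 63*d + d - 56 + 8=-9*d^2 - 62*d - 48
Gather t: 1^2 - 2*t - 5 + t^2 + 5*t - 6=t^2 + 3*t - 10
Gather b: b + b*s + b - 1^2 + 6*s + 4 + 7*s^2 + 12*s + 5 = b*(s + 2) + 7*s^2 + 18*s + 8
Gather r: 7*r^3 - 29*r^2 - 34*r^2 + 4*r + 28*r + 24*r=7*r^3 - 63*r^2 + 56*r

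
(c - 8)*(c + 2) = c^2 - 6*c - 16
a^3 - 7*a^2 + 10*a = a*(a - 5)*(a - 2)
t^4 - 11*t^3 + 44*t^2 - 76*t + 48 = (t - 4)*(t - 3)*(t - 2)^2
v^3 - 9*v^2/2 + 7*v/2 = v*(v - 7/2)*(v - 1)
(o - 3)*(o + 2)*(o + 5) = o^3 + 4*o^2 - 11*o - 30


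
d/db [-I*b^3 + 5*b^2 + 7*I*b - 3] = -3*I*b^2 + 10*b + 7*I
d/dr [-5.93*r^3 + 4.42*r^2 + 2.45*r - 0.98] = -17.79*r^2 + 8.84*r + 2.45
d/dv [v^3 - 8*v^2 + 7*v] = 3*v^2 - 16*v + 7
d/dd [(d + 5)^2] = 2*d + 10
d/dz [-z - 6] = -1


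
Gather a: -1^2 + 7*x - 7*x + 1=0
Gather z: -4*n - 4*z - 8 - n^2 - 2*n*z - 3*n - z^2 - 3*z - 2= -n^2 - 7*n - z^2 + z*(-2*n - 7) - 10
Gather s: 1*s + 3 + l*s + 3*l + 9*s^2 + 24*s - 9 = 3*l + 9*s^2 + s*(l + 25) - 6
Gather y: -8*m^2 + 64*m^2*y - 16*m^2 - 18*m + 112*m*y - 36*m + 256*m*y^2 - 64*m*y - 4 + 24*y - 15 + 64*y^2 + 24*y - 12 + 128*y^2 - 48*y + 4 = -24*m^2 - 54*m + y^2*(256*m + 192) + y*(64*m^2 + 48*m) - 27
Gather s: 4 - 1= 3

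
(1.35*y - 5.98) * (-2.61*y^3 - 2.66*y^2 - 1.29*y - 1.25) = -3.5235*y^4 + 12.0168*y^3 + 14.1653*y^2 + 6.0267*y + 7.475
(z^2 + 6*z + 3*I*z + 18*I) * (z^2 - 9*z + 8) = z^4 - 3*z^3 + 3*I*z^3 - 46*z^2 - 9*I*z^2 + 48*z - 138*I*z + 144*I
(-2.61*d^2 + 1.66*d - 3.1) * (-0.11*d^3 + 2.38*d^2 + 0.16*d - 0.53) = 0.2871*d^5 - 6.3944*d^4 + 3.8742*d^3 - 5.7291*d^2 - 1.3758*d + 1.643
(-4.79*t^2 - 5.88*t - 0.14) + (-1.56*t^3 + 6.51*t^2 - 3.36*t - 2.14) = -1.56*t^3 + 1.72*t^2 - 9.24*t - 2.28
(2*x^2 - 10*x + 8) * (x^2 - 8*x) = 2*x^4 - 26*x^3 + 88*x^2 - 64*x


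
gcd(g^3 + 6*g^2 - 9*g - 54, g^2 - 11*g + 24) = g - 3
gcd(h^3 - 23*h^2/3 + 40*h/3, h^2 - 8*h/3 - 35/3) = h - 5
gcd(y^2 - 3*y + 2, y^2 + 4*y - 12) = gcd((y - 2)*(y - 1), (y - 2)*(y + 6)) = y - 2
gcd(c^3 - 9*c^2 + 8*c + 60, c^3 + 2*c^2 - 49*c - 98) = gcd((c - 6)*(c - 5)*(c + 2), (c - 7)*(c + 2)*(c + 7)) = c + 2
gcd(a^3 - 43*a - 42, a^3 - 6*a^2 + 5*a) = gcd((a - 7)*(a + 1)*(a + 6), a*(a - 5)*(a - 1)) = 1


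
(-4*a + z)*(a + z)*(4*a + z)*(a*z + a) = -16*a^4*z - 16*a^4 - 16*a^3*z^2 - 16*a^3*z + a^2*z^3 + a^2*z^2 + a*z^4 + a*z^3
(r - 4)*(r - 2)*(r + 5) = r^3 - r^2 - 22*r + 40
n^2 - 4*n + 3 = (n - 3)*(n - 1)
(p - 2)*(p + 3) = p^2 + p - 6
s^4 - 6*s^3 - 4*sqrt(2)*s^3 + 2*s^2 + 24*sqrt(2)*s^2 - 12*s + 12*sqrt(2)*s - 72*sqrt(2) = (s - 6)*(s - 3*sqrt(2))*(s - 2*sqrt(2))*(s + sqrt(2))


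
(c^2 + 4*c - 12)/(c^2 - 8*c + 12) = (c + 6)/(c - 6)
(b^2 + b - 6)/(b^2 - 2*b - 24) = (-b^2 - b + 6)/(-b^2 + 2*b + 24)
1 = 1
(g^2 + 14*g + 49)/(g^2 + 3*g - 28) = (g + 7)/(g - 4)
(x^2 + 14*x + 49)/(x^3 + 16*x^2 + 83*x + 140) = (x + 7)/(x^2 + 9*x + 20)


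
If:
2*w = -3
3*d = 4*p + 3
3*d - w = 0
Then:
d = -1/2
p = -9/8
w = -3/2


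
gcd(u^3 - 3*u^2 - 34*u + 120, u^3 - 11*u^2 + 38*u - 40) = u^2 - 9*u + 20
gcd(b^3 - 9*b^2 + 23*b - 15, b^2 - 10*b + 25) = b - 5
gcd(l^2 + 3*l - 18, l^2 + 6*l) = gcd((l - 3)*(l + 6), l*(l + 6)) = l + 6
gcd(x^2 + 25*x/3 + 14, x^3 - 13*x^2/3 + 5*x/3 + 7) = 1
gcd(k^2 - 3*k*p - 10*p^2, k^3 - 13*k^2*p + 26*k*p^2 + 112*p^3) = k + 2*p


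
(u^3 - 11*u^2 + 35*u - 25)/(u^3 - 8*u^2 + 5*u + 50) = (u - 1)/(u + 2)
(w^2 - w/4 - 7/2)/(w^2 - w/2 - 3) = (4*w + 7)/(2*(2*w + 3))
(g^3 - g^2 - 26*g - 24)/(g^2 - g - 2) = (g^2 - 2*g - 24)/(g - 2)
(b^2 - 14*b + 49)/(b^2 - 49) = (b - 7)/(b + 7)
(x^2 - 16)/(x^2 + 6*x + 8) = (x - 4)/(x + 2)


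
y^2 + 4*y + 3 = (y + 1)*(y + 3)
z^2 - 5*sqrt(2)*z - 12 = (z - 6*sqrt(2))*(z + sqrt(2))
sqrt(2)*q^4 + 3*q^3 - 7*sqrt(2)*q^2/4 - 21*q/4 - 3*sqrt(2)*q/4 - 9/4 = (q - 3/2)*(q + 1/2)*(q + 3*sqrt(2)/2)*(sqrt(2)*q + sqrt(2))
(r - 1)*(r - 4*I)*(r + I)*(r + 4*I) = r^4 - r^3 + I*r^3 + 16*r^2 - I*r^2 - 16*r + 16*I*r - 16*I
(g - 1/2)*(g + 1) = g^2 + g/2 - 1/2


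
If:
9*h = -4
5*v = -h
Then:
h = -4/9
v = 4/45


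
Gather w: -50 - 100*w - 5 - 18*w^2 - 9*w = -18*w^2 - 109*w - 55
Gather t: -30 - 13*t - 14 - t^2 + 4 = -t^2 - 13*t - 40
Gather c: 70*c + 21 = 70*c + 21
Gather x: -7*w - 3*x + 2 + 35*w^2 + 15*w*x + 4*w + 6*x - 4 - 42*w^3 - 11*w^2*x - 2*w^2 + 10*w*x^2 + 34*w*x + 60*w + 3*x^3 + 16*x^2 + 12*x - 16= -42*w^3 + 33*w^2 + 57*w + 3*x^3 + x^2*(10*w + 16) + x*(-11*w^2 + 49*w + 15) - 18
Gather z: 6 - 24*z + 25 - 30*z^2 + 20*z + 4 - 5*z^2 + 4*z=35 - 35*z^2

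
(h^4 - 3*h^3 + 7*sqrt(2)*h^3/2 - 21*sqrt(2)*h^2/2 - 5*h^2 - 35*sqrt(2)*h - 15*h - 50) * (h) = h^5 - 3*h^4 + 7*sqrt(2)*h^4/2 - 21*sqrt(2)*h^3/2 - 5*h^3 - 35*sqrt(2)*h^2 - 15*h^2 - 50*h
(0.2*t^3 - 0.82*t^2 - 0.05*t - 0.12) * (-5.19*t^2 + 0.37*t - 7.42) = -1.038*t^5 + 4.3298*t^4 - 1.5279*t^3 + 6.6887*t^2 + 0.3266*t + 0.8904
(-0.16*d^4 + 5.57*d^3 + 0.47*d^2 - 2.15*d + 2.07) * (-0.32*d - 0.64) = 0.0512*d^5 - 1.68*d^4 - 3.7152*d^3 + 0.3872*d^2 + 0.7136*d - 1.3248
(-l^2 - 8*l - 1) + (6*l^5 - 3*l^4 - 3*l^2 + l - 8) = 6*l^5 - 3*l^4 - 4*l^2 - 7*l - 9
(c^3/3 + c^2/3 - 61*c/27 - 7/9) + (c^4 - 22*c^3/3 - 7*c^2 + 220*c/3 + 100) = c^4 - 7*c^3 - 20*c^2/3 + 1919*c/27 + 893/9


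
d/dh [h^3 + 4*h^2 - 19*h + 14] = 3*h^2 + 8*h - 19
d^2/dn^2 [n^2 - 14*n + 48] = 2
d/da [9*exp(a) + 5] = 9*exp(a)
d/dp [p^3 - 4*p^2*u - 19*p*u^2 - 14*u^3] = 3*p^2 - 8*p*u - 19*u^2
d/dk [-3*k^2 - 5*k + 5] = -6*k - 5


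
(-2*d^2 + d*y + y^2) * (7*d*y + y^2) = -14*d^3*y + 5*d^2*y^2 + 8*d*y^3 + y^4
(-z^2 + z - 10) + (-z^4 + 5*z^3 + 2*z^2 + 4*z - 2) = -z^4 + 5*z^3 + z^2 + 5*z - 12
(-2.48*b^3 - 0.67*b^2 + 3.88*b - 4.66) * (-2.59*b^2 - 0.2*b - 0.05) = 6.4232*b^5 + 2.2313*b^4 - 9.7912*b^3 + 11.3269*b^2 + 0.738*b + 0.233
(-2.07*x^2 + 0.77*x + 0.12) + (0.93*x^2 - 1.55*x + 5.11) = -1.14*x^2 - 0.78*x + 5.23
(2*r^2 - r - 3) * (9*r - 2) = 18*r^3 - 13*r^2 - 25*r + 6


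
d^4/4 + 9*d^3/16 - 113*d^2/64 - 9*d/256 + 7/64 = (d/4 + 1)*(d - 7/4)*(d - 1/4)*(d + 1/4)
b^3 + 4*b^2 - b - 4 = (b - 1)*(b + 1)*(b + 4)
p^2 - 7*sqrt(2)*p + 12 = (p - 6*sqrt(2))*(p - sqrt(2))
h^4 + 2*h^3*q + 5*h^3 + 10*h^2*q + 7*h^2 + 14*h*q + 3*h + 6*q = (h + 1)^2*(h + 3)*(h + 2*q)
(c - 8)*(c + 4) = c^2 - 4*c - 32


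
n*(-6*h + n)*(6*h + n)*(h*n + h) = -36*h^3*n^2 - 36*h^3*n + h*n^4 + h*n^3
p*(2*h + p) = 2*h*p + p^2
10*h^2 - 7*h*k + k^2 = (-5*h + k)*(-2*h + k)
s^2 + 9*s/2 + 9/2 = (s + 3/2)*(s + 3)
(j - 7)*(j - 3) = j^2 - 10*j + 21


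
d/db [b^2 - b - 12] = 2*b - 1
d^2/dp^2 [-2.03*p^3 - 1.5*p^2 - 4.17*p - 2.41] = -12.18*p - 3.0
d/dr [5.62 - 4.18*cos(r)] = 4.18*sin(r)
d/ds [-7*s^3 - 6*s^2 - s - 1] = -21*s^2 - 12*s - 1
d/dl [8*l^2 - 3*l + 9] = 16*l - 3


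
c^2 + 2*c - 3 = (c - 1)*(c + 3)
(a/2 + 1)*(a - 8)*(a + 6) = a^3/2 - 26*a - 48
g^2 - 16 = (g - 4)*(g + 4)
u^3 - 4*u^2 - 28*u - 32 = (u - 8)*(u + 2)^2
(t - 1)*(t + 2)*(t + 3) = t^3 + 4*t^2 + t - 6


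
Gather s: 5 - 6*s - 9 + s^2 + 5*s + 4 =s^2 - s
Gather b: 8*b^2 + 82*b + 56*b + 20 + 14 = 8*b^2 + 138*b + 34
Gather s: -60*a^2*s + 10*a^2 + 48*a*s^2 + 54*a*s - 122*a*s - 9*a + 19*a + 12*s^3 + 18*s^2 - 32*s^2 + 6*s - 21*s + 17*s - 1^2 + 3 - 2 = 10*a^2 + 10*a + 12*s^3 + s^2*(48*a - 14) + s*(-60*a^2 - 68*a + 2)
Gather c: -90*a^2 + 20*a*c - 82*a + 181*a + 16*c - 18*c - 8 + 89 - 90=-90*a^2 + 99*a + c*(20*a - 2) - 9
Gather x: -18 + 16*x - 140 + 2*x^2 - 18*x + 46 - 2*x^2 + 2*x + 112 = 0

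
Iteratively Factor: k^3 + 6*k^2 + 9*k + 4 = (k + 4)*(k^2 + 2*k + 1) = (k + 1)*(k + 4)*(k + 1)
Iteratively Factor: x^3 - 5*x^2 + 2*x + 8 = (x - 4)*(x^2 - x - 2) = (x - 4)*(x + 1)*(x - 2)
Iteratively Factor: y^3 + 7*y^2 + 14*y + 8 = (y + 1)*(y^2 + 6*y + 8) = (y + 1)*(y + 2)*(y + 4)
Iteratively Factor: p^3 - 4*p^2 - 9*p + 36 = (p + 3)*(p^2 - 7*p + 12) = (p - 4)*(p + 3)*(p - 3)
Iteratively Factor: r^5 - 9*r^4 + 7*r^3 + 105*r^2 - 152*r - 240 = (r + 1)*(r^4 - 10*r^3 + 17*r^2 + 88*r - 240) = (r - 5)*(r + 1)*(r^3 - 5*r^2 - 8*r + 48) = (r - 5)*(r - 4)*(r + 1)*(r^2 - r - 12) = (r - 5)*(r - 4)*(r + 1)*(r + 3)*(r - 4)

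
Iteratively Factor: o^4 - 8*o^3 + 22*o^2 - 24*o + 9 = (o - 1)*(o^3 - 7*o^2 + 15*o - 9) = (o - 1)^2*(o^2 - 6*o + 9) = (o - 3)*(o - 1)^2*(o - 3)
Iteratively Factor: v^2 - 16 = (v - 4)*(v + 4)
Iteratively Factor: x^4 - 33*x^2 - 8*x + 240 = (x + 4)*(x^3 - 4*x^2 - 17*x + 60) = (x - 3)*(x + 4)*(x^2 - x - 20) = (x - 3)*(x + 4)^2*(x - 5)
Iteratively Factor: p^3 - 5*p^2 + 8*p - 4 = (p - 1)*(p^2 - 4*p + 4) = (p - 2)*(p - 1)*(p - 2)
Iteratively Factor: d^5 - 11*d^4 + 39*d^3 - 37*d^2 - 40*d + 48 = (d - 4)*(d^4 - 7*d^3 + 11*d^2 + 7*d - 12) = (d - 4)*(d - 1)*(d^3 - 6*d^2 + 5*d + 12) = (d - 4)*(d - 1)*(d + 1)*(d^2 - 7*d + 12) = (d - 4)*(d - 3)*(d - 1)*(d + 1)*(d - 4)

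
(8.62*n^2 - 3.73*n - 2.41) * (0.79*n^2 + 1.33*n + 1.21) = 6.8098*n^4 + 8.5179*n^3 + 3.5654*n^2 - 7.7186*n - 2.9161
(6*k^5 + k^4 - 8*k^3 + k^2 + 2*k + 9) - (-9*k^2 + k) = 6*k^5 + k^4 - 8*k^3 + 10*k^2 + k + 9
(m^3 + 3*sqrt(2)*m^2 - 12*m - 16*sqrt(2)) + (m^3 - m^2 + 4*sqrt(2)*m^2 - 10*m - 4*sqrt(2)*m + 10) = 2*m^3 - m^2 + 7*sqrt(2)*m^2 - 22*m - 4*sqrt(2)*m - 16*sqrt(2) + 10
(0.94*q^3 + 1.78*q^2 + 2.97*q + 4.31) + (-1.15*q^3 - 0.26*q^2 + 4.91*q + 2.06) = -0.21*q^3 + 1.52*q^2 + 7.88*q + 6.37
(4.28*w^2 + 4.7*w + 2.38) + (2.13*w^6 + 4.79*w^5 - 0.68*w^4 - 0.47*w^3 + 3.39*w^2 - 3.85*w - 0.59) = 2.13*w^6 + 4.79*w^5 - 0.68*w^4 - 0.47*w^3 + 7.67*w^2 + 0.85*w + 1.79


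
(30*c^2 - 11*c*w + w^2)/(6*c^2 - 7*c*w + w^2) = (-5*c + w)/(-c + w)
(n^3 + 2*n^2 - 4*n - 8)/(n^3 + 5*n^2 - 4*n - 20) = (n + 2)/(n + 5)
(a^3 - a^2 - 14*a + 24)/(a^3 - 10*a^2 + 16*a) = (a^2 + a - 12)/(a*(a - 8))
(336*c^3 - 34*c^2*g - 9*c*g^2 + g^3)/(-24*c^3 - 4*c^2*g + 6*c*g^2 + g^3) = (-56*c^2 + 15*c*g - g^2)/(4*c^2 - g^2)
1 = 1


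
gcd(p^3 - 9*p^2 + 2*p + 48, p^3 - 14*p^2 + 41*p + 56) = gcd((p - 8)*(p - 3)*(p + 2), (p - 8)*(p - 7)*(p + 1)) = p - 8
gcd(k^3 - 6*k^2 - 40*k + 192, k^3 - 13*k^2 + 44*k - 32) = k^2 - 12*k + 32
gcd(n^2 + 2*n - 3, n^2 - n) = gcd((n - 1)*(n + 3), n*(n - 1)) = n - 1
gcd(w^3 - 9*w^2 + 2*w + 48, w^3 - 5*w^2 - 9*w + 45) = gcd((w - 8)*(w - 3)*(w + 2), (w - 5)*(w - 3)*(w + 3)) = w - 3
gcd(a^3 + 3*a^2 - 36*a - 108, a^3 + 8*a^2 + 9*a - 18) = a^2 + 9*a + 18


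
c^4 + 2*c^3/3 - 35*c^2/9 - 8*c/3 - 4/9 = (c - 2)*(c + 1/3)^2*(c + 2)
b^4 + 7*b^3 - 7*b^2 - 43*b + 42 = (b - 2)*(b - 1)*(b + 3)*(b + 7)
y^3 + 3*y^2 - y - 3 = (y - 1)*(y + 1)*(y + 3)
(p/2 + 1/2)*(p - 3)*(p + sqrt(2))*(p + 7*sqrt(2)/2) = p^4/2 - p^3 + 9*sqrt(2)*p^3/4 - 9*sqrt(2)*p^2/2 + 2*p^2 - 27*sqrt(2)*p/4 - 7*p - 21/2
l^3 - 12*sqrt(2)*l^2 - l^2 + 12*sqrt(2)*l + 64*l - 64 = (l - 1)*(l - 8*sqrt(2))*(l - 4*sqrt(2))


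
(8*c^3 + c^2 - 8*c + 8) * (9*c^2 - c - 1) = 72*c^5 + c^4 - 81*c^3 + 79*c^2 - 8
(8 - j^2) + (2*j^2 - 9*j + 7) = j^2 - 9*j + 15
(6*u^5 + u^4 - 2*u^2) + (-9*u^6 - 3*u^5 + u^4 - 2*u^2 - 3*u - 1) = -9*u^6 + 3*u^5 + 2*u^4 - 4*u^2 - 3*u - 1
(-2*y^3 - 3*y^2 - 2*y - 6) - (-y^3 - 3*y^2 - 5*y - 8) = -y^3 + 3*y + 2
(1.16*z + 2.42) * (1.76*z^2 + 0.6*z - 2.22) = 2.0416*z^3 + 4.9552*z^2 - 1.1232*z - 5.3724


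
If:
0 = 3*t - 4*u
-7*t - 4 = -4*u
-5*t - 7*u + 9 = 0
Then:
No Solution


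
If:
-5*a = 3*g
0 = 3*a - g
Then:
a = 0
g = 0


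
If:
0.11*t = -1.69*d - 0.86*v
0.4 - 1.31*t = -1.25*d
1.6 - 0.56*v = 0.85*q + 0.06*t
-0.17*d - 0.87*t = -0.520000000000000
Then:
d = 0.25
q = 2.22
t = 0.55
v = -0.57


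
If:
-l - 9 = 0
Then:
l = -9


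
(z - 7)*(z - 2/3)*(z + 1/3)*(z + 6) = z^4 - 4*z^3/3 - 377*z^2/9 + 128*z/9 + 28/3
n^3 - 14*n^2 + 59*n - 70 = (n - 7)*(n - 5)*(n - 2)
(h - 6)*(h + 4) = h^2 - 2*h - 24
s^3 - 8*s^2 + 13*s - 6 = (s - 6)*(s - 1)^2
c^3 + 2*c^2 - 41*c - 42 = (c - 6)*(c + 1)*(c + 7)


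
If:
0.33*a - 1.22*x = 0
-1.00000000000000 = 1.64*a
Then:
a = -0.61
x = -0.16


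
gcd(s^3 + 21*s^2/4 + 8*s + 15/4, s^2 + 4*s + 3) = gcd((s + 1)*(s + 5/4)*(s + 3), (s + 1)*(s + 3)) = s^2 + 4*s + 3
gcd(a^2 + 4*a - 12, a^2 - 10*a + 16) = a - 2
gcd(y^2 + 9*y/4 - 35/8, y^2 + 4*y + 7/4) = y + 7/2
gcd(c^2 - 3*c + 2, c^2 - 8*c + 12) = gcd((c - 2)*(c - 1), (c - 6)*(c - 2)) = c - 2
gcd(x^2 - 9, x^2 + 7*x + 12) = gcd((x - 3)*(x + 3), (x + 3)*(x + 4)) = x + 3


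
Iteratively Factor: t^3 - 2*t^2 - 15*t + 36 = (t + 4)*(t^2 - 6*t + 9) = (t - 3)*(t + 4)*(t - 3)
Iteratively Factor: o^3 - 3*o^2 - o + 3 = (o + 1)*(o^2 - 4*o + 3) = (o - 1)*(o + 1)*(o - 3)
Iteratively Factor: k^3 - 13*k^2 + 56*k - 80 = (k - 4)*(k^2 - 9*k + 20) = (k - 5)*(k - 4)*(k - 4)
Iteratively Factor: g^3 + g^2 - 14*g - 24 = (g - 4)*(g^2 + 5*g + 6) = (g - 4)*(g + 3)*(g + 2)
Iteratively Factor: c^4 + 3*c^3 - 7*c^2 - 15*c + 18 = (c + 3)*(c^3 - 7*c + 6) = (c + 3)^2*(c^2 - 3*c + 2) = (c - 2)*(c + 3)^2*(c - 1)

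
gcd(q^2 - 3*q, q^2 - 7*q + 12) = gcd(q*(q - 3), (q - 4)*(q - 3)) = q - 3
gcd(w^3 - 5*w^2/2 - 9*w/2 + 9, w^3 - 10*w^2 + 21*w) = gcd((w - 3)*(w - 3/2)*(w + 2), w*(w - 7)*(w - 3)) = w - 3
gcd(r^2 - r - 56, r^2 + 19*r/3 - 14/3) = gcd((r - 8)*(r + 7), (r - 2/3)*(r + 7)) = r + 7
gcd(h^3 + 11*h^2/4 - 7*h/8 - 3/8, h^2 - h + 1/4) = h - 1/2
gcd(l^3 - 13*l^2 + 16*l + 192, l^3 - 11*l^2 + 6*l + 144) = l^2 - 5*l - 24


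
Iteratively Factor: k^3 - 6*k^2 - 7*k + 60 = (k + 3)*(k^2 - 9*k + 20) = (k - 5)*(k + 3)*(k - 4)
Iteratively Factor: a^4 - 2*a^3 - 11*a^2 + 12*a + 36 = (a + 2)*(a^3 - 4*a^2 - 3*a + 18) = (a - 3)*(a + 2)*(a^2 - a - 6) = (a - 3)^2*(a + 2)*(a + 2)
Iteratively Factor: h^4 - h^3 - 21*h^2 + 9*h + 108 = (h - 3)*(h^3 + 2*h^2 - 15*h - 36) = (h - 4)*(h - 3)*(h^2 + 6*h + 9) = (h - 4)*(h - 3)*(h + 3)*(h + 3)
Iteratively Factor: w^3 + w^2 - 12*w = (w + 4)*(w^2 - 3*w) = (w - 3)*(w + 4)*(w)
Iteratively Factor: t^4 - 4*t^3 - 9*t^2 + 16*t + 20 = (t - 2)*(t^3 - 2*t^2 - 13*t - 10) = (t - 2)*(t + 2)*(t^2 - 4*t - 5) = (t - 5)*(t - 2)*(t + 2)*(t + 1)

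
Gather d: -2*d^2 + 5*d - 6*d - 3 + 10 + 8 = -2*d^2 - d + 15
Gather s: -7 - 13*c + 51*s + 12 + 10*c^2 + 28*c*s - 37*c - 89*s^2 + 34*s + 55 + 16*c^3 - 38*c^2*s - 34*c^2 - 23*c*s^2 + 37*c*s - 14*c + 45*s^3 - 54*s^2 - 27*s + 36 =16*c^3 - 24*c^2 - 64*c + 45*s^3 + s^2*(-23*c - 143) + s*(-38*c^2 + 65*c + 58) + 96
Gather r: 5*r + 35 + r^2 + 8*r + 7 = r^2 + 13*r + 42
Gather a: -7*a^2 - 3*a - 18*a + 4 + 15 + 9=-7*a^2 - 21*a + 28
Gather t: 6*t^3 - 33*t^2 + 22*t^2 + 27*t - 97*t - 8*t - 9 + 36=6*t^3 - 11*t^2 - 78*t + 27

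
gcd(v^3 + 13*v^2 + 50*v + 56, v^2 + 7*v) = v + 7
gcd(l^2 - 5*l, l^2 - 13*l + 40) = l - 5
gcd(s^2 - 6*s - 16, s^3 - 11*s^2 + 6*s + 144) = s - 8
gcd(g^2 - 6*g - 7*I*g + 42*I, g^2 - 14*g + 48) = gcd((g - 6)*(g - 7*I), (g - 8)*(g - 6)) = g - 6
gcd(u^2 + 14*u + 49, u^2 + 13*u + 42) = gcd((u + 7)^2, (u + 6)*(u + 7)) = u + 7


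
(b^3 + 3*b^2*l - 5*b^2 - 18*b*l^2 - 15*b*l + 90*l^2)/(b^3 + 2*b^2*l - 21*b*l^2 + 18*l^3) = (b - 5)/(b - l)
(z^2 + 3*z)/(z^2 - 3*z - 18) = z/(z - 6)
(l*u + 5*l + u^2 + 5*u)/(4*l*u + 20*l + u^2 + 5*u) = (l + u)/(4*l + u)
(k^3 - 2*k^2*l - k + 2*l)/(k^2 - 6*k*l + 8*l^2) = (k^2 - 1)/(k - 4*l)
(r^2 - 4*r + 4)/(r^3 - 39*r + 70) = (r - 2)/(r^2 + 2*r - 35)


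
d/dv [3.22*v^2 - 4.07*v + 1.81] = 6.44*v - 4.07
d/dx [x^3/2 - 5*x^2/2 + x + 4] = 3*x^2/2 - 5*x + 1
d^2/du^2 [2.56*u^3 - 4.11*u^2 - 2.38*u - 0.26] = 15.36*u - 8.22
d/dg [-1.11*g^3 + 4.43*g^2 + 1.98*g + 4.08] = -3.33*g^2 + 8.86*g + 1.98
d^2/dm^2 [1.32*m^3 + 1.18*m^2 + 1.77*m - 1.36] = 7.92*m + 2.36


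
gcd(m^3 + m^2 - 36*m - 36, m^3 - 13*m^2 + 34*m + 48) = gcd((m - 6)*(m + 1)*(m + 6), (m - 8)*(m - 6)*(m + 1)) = m^2 - 5*m - 6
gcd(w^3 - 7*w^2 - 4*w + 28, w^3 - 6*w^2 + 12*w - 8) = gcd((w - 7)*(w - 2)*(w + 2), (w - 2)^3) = w - 2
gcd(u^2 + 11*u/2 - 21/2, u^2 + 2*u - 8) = 1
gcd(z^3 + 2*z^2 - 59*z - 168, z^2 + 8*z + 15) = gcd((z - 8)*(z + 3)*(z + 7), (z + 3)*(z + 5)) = z + 3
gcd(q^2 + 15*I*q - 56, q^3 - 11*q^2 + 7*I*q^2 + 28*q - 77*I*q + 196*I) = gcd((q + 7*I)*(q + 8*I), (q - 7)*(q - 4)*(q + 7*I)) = q + 7*I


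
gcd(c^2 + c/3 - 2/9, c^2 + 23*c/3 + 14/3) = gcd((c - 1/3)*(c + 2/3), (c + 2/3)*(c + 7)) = c + 2/3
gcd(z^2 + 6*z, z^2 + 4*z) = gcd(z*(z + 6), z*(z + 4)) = z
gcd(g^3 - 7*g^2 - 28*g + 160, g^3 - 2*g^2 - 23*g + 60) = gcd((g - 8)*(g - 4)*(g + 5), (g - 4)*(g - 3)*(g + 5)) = g^2 + g - 20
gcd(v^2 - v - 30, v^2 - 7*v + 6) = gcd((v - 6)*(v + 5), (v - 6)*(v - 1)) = v - 6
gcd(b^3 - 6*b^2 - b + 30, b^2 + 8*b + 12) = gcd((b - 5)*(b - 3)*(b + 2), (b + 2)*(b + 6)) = b + 2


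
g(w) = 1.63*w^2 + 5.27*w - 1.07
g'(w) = 3.26*w + 5.27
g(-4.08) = 4.56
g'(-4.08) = -8.03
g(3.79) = 42.32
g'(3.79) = 17.63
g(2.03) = 16.35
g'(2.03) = 11.89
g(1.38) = 9.31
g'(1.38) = 9.77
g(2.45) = 21.63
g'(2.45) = 13.26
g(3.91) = 44.46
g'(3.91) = 18.02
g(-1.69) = -5.32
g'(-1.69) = -0.24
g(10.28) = 225.36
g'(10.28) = 38.78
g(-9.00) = 83.53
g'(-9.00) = -24.07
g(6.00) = 89.23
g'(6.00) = 24.83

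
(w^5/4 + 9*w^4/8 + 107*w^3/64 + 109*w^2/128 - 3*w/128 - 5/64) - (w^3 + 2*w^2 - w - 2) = w^5/4 + 9*w^4/8 + 43*w^3/64 - 147*w^2/128 + 125*w/128 + 123/64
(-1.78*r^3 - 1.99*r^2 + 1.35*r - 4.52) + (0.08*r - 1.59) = -1.78*r^3 - 1.99*r^2 + 1.43*r - 6.11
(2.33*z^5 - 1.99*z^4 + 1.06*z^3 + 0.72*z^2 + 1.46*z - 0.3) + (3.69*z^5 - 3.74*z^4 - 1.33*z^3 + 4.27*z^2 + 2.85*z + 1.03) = 6.02*z^5 - 5.73*z^4 - 0.27*z^3 + 4.99*z^2 + 4.31*z + 0.73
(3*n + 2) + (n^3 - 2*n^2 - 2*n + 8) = n^3 - 2*n^2 + n + 10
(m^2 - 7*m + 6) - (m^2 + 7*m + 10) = -14*m - 4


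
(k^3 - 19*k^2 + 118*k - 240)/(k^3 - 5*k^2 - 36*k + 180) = (k - 8)/(k + 6)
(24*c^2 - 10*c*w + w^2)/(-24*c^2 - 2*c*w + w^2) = (-4*c + w)/(4*c + w)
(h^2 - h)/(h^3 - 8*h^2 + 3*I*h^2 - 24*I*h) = (h - 1)/(h^2 + h*(-8 + 3*I) - 24*I)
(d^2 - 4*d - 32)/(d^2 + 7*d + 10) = (d^2 - 4*d - 32)/(d^2 + 7*d + 10)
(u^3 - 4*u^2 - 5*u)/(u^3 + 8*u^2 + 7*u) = (u - 5)/(u + 7)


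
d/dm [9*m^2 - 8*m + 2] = 18*m - 8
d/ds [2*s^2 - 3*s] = 4*s - 3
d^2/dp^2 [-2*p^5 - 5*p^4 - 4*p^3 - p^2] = -40*p^3 - 60*p^2 - 24*p - 2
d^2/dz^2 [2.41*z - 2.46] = 0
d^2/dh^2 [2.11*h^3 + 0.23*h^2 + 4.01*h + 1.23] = 12.66*h + 0.46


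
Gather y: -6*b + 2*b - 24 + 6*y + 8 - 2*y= -4*b + 4*y - 16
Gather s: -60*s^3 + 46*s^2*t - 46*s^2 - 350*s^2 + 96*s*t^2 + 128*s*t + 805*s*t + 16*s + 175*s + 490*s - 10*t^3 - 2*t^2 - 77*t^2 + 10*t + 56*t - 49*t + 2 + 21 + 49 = -60*s^3 + s^2*(46*t - 396) + s*(96*t^2 + 933*t + 681) - 10*t^3 - 79*t^2 + 17*t + 72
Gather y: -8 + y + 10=y + 2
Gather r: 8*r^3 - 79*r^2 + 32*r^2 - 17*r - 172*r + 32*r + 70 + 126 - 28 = 8*r^3 - 47*r^2 - 157*r + 168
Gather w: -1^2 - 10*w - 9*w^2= -9*w^2 - 10*w - 1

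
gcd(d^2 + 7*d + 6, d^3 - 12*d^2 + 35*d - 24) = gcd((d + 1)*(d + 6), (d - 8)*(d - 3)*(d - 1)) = 1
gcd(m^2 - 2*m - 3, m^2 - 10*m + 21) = m - 3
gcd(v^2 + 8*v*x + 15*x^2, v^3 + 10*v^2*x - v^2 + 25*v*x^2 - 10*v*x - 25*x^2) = v + 5*x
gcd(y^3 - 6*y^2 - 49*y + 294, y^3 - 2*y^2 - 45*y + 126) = y^2 + y - 42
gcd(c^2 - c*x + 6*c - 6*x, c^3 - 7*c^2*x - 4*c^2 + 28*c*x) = 1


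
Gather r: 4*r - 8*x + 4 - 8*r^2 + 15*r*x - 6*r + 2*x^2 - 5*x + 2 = -8*r^2 + r*(15*x - 2) + 2*x^2 - 13*x + 6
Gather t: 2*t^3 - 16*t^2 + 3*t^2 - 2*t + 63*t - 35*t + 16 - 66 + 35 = 2*t^3 - 13*t^2 + 26*t - 15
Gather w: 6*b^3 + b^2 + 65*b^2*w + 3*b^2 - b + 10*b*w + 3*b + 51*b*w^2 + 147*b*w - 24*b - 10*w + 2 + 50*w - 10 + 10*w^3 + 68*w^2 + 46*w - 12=6*b^3 + 4*b^2 - 22*b + 10*w^3 + w^2*(51*b + 68) + w*(65*b^2 + 157*b + 86) - 20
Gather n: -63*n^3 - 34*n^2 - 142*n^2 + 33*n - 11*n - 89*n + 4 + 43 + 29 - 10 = -63*n^3 - 176*n^2 - 67*n + 66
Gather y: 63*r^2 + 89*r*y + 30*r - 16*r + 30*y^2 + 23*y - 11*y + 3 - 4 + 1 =63*r^2 + 14*r + 30*y^2 + y*(89*r + 12)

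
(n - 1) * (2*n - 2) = 2*n^2 - 4*n + 2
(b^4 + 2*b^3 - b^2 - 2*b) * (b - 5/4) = b^5 + 3*b^4/4 - 7*b^3/2 - 3*b^2/4 + 5*b/2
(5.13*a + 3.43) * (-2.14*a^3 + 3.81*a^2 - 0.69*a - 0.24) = -10.9782*a^4 + 12.2051*a^3 + 9.5286*a^2 - 3.5979*a - 0.8232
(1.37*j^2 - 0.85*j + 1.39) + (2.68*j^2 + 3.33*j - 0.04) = 4.05*j^2 + 2.48*j + 1.35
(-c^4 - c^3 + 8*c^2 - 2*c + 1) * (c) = -c^5 - c^4 + 8*c^3 - 2*c^2 + c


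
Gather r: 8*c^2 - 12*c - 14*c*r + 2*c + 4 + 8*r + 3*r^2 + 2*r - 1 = 8*c^2 - 10*c + 3*r^2 + r*(10 - 14*c) + 3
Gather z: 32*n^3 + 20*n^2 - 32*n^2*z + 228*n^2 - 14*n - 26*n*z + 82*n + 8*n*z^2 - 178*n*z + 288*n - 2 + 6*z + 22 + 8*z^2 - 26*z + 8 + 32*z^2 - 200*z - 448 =32*n^3 + 248*n^2 + 356*n + z^2*(8*n + 40) + z*(-32*n^2 - 204*n - 220) - 420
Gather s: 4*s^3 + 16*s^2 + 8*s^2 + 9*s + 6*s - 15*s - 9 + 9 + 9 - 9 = 4*s^3 + 24*s^2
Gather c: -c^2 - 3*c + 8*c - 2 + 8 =-c^2 + 5*c + 6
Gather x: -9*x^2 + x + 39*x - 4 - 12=-9*x^2 + 40*x - 16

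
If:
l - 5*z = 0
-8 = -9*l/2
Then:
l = 16/9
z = 16/45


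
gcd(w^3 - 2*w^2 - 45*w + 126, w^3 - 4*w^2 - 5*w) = 1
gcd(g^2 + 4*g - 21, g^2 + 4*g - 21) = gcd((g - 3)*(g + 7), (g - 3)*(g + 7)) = g^2 + 4*g - 21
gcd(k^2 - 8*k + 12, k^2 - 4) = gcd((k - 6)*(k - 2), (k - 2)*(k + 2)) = k - 2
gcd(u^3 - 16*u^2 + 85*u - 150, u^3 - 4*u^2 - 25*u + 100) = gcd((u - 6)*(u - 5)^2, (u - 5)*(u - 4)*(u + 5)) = u - 5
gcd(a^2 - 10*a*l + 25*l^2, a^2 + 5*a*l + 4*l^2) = 1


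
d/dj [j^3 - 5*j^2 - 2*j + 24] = 3*j^2 - 10*j - 2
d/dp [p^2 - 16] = 2*p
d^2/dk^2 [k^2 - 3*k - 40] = 2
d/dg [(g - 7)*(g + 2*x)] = 2*g + 2*x - 7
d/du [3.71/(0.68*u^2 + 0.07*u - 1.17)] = (-5.0456*u - 0.2597)/(0.68*u^2 + 0.07*u - 1.17)^2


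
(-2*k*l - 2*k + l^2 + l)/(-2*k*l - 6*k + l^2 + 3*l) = (l + 1)/(l + 3)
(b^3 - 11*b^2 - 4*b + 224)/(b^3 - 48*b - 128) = (b - 7)/(b + 4)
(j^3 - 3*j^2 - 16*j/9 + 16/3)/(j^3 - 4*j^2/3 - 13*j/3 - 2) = (9*j^2 - 16)/(3*(3*j^2 + 5*j + 2))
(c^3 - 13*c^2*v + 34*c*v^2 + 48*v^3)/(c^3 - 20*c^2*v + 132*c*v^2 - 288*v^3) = (-c - v)/(-c + 6*v)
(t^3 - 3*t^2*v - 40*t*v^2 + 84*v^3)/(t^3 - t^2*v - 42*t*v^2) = (t - 2*v)/t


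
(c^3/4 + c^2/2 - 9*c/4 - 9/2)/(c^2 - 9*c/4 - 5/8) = 2*(-c^3 - 2*c^2 + 9*c + 18)/(-8*c^2 + 18*c + 5)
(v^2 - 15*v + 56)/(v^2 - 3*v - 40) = (v - 7)/(v + 5)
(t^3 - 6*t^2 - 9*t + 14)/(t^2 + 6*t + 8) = (t^2 - 8*t + 7)/(t + 4)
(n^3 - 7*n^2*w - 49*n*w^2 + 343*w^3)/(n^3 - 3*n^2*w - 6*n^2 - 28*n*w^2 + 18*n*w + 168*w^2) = (n^2 - 49*w^2)/(n^2 + 4*n*w - 6*n - 24*w)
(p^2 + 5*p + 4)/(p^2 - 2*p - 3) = (p + 4)/(p - 3)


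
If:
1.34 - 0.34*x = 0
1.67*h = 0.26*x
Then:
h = 0.61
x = 3.94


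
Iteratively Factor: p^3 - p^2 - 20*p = (p - 5)*(p^2 + 4*p) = (p - 5)*(p + 4)*(p)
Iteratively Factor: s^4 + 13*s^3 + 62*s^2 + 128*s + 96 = (s + 2)*(s^3 + 11*s^2 + 40*s + 48) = (s + 2)*(s + 4)*(s^2 + 7*s + 12) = (s + 2)*(s + 3)*(s + 4)*(s + 4)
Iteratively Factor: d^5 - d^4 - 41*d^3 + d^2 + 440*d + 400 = (d + 4)*(d^4 - 5*d^3 - 21*d^2 + 85*d + 100) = (d + 1)*(d + 4)*(d^3 - 6*d^2 - 15*d + 100) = (d + 1)*(d + 4)^2*(d^2 - 10*d + 25) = (d - 5)*(d + 1)*(d + 4)^2*(d - 5)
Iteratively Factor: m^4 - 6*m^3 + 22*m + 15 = (m - 3)*(m^3 - 3*m^2 - 9*m - 5) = (m - 5)*(m - 3)*(m^2 + 2*m + 1) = (m - 5)*(m - 3)*(m + 1)*(m + 1)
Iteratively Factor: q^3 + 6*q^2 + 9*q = (q + 3)*(q^2 + 3*q) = (q + 3)^2*(q)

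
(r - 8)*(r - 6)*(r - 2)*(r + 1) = r^4 - 15*r^3 + 60*r^2 - 20*r - 96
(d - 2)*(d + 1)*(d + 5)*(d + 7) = d^4 + 11*d^3 + 21*d^2 - 59*d - 70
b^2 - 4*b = b*(b - 4)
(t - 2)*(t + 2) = t^2 - 4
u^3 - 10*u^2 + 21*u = u*(u - 7)*(u - 3)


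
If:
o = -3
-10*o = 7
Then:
No Solution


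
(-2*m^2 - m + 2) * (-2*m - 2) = 4*m^3 + 6*m^2 - 2*m - 4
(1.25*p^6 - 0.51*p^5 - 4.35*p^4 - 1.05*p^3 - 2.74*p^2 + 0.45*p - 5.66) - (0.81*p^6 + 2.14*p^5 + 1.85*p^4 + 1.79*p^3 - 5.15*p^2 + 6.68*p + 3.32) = 0.44*p^6 - 2.65*p^5 - 6.2*p^4 - 2.84*p^3 + 2.41*p^2 - 6.23*p - 8.98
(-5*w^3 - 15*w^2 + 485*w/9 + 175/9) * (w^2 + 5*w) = -5*w^5 - 40*w^4 - 190*w^3/9 + 2600*w^2/9 + 875*w/9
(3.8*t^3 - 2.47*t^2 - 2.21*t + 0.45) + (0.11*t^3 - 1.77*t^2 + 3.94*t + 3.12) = 3.91*t^3 - 4.24*t^2 + 1.73*t + 3.57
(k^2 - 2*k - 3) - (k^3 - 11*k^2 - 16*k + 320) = -k^3 + 12*k^2 + 14*k - 323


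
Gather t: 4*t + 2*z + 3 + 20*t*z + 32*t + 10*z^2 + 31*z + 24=t*(20*z + 36) + 10*z^2 + 33*z + 27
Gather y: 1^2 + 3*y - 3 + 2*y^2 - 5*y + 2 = 2*y^2 - 2*y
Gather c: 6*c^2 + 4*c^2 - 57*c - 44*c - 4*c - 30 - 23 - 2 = 10*c^2 - 105*c - 55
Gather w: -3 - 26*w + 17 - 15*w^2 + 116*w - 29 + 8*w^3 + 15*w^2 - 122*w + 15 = 8*w^3 - 32*w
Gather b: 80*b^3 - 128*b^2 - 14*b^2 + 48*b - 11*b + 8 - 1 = 80*b^3 - 142*b^2 + 37*b + 7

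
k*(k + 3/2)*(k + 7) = k^3 + 17*k^2/2 + 21*k/2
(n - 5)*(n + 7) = n^2 + 2*n - 35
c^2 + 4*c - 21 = (c - 3)*(c + 7)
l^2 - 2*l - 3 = (l - 3)*(l + 1)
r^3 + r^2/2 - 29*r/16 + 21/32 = (r - 3/4)*(r - 1/2)*(r + 7/4)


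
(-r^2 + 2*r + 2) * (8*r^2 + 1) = -8*r^4 + 16*r^3 + 15*r^2 + 2*r + 2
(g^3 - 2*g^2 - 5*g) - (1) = g^3 - 2*g^2 - 5*g - 1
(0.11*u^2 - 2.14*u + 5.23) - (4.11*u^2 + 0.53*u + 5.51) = -4.0*u^2 - 2.67*u - 0.279999999999999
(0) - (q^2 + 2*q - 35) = -q^2 - 2*q + 35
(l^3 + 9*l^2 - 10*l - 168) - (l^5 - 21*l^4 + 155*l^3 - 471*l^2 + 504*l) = -l^5 + 21*l^4 - 154*l^3 + 480*l^2 - 514*l - 168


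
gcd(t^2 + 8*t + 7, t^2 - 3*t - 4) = t + 1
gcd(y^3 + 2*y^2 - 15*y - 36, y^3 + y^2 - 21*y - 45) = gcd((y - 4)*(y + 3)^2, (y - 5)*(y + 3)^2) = y^2 + 6*y + 9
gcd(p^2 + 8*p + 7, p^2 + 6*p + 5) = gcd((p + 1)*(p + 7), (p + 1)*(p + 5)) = p + 1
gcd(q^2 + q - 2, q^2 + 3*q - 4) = q - 1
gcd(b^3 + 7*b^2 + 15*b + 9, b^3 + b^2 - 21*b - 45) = b^2 + 6*b + 9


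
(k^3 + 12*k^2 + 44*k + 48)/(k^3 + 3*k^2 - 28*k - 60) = (k + 4)/(k - 5)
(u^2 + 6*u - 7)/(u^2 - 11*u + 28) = (u^2 + 6*u - 7)/(u^2 - 11*u + 28)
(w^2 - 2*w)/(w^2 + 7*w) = (w - 2)/(w + 7)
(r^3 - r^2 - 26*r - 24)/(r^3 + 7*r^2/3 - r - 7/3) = 3*(r^2 - 2*r - 24)/(3*r^2 + 4*r - 7)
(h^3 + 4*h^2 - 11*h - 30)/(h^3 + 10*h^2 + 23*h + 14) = (h^2 + 2*h - 15)/(h^2 + 8*h + 7)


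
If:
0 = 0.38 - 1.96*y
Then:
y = 0.19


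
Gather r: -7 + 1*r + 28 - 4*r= 21 - 3*r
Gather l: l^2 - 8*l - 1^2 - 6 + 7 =l^2 - 8*l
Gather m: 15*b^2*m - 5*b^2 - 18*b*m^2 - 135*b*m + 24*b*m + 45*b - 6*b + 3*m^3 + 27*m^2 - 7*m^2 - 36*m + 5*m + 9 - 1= -5*b^2 + 39*b + 3*m^3 + m^2*(20 - 18*b) + m*(15*b^2 - 111*b - 31) + 8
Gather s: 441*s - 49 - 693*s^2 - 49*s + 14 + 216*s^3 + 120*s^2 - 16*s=216*s^3 - 573*s^2 + 376*s - 35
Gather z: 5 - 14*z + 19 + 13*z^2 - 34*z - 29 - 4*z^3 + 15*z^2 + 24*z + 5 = -4*z^3 + 28*z^2 - 24*z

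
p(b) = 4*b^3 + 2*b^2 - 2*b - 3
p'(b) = 12*b^2 + 4*b - 2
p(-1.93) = -20.45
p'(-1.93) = 34.98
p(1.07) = 2.05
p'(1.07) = 16.02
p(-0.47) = -2.03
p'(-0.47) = -1.23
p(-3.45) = -136.55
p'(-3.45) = 127.03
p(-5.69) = -663.75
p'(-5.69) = 363.75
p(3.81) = 239.64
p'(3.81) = 187.43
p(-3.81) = -187.57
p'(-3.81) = 156.95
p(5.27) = 627.46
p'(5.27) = 352.35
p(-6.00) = -783.00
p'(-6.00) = 406.00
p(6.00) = 921.00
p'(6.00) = 454.00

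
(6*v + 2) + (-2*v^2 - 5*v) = -2*v^2 + v + 2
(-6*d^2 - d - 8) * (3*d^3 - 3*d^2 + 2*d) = -18*d^5 + 15*d^4 - 33*d^3 + 22*d^2 - 16*d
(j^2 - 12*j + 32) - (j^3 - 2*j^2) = -j^3 + 3*j^2 - 12*j + 32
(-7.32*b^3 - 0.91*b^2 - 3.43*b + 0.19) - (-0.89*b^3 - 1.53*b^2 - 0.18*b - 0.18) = -6.43*b^3 + 0.62*b^2 - 3.25*b + 0.37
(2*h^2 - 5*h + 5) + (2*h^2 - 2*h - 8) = 4*h^2 - 7*h - 3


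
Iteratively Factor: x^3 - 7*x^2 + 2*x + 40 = (x - 4)*(x^2 - 3*x - 10) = (x - 4)*(x + 2)*(x - 5)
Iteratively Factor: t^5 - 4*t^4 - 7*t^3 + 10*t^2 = (t - 1)*(t^4 - 3*t^3 - 10*t^2) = t*(t - 1)*(t^3 - 3*t^2 - 10*t) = t*(t - 1)*(t + 2)*(t^2 - 5*t) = t^2*(t - 1)*(t + 2)*(t - 5)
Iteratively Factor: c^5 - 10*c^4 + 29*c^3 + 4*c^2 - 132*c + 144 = (c - 4)*(c^4 - 6*c^3 + 5*c^2 + 24*c - 36) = (c - 4)*(c - 2)*(c^3 - 4*c^2 - 3*c + 18) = (c - 4)*(c - 2)*(c + 2)*(c^2 - 6*c + 9) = (c - 4)*(c - 3)*(c - 2)*(c + 2)*(c - 3)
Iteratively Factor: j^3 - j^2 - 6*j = (j + 2)*(j^2 - 3*j) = (j - 3)*(j + 2)*(j)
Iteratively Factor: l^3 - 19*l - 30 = (l + 2)*(l^2 - 2*l - 15) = (l + 2)*(l + 3)*(l - 5)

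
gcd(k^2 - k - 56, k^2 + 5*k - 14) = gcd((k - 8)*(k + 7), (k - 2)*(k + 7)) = k + 7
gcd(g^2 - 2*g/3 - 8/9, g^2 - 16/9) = g - 4/3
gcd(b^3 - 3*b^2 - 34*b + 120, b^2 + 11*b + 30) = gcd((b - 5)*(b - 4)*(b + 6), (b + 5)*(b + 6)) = b + 6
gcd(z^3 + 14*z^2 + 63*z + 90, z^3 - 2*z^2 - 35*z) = z + 5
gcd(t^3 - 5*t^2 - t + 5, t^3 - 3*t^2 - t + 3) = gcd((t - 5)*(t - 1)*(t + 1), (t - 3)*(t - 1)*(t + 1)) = t^2 - 1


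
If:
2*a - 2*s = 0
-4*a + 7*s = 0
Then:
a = 0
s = 0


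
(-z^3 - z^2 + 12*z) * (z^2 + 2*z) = -z^5 - 3*z^4 + 10*z^3 + 24*z^2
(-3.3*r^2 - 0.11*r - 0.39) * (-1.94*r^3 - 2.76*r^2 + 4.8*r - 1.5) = 6.402*r^5 + 9.3214*r^4 - 14.7798*r^3 + 5.4984*r^2 - 1.707*r + 0.585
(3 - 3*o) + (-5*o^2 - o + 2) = -5*o^2 - 4*o + 5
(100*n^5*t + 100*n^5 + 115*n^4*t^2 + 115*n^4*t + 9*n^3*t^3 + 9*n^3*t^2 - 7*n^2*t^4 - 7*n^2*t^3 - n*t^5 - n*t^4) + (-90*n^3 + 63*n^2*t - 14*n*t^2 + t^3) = 100*n^5*t + 100*n^5 + 115*n^4*t^2 + 115*n^4*t + 9*n^3*t^3 + 9*n^3*t^2 - 90*n^3 - 7*n^2*t^4 - 7*n^2*t^3 + 63*n^2*t - n*t^5 - n*t^4 - 14*n*t^2 + t^3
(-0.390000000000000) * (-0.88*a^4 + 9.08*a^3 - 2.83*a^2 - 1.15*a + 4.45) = 0.3432*a^4 - 3.5412*a^3 + 1.1037*a^2 + 0.4485*a - 1.7355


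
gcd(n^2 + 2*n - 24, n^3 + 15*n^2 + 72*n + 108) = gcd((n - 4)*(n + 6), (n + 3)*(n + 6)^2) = n + 6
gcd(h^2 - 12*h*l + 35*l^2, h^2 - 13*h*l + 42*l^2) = h - 7*l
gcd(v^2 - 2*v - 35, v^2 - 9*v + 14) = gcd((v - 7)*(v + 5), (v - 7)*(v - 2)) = v - 7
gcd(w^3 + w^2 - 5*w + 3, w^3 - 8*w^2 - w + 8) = w - 1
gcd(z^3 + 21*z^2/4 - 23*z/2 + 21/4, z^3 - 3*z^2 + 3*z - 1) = z - 1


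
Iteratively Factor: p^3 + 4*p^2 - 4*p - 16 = (p + 2)*(p^2 + 2*p - 8) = (p + 2)*(p + 4)*(p - 2)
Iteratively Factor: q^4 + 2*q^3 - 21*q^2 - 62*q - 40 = (q + 4)*(q^3 - 2*q^2 - 13*q - 10) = (q + 1)*(q + 4)*(q^2 - 3*q - 10) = (q + 1)*(q + 2)*(q + 4)*(q - 5)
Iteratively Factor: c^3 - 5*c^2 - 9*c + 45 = (c - 3)*(c^2 - 2*c - 15) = (c - 3)*(c + 3)*(c - 5)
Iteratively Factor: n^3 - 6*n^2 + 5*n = (n - 5)*(n^2 - n) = (n - 5)*(n - 1)*(n)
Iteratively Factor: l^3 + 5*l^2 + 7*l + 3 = (l + 1)*(l^2 + 4*l + 3) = (l + 1)^2*(l + 3)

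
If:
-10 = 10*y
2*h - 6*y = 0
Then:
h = -3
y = -1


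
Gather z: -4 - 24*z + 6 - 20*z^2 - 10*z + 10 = -20*z^2 - 34*z + 12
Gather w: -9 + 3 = -6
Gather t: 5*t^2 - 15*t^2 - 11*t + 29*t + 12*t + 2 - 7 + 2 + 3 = -10*t^2 + 30*t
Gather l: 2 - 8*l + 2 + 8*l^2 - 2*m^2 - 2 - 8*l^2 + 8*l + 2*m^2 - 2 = 0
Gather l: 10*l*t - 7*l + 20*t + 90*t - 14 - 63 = l*(10*t - 7) + 110*t - 77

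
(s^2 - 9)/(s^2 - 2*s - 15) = (s - 3)/(s - 5)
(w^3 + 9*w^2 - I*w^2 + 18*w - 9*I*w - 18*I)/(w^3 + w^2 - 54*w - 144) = (w - I)/(w - 8)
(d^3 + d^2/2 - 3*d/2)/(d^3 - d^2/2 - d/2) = (2*d + 3)/(2*d + 1)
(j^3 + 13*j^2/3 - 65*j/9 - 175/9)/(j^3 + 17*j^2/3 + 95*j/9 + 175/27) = 3*(3*j^2 + 8*j - 35)/(9*j^2 + 36*j + 35)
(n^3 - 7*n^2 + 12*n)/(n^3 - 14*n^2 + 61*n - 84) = n/(n - 7)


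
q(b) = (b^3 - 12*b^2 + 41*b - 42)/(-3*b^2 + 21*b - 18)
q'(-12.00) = -0.33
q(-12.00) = 5.68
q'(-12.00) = -0.33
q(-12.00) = 5.68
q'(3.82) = -0.40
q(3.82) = -0.26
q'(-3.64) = -0.30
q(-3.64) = 2.97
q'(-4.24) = -0.31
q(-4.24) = 3.15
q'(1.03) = 888.52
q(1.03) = -25.50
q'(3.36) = -0.30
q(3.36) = -0.10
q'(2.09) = 0.29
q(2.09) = 0.03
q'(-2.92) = -0.29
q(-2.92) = 2.75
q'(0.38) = 1.72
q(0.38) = 2.69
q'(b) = (6*b - 21)*(b^3 - 12*b^2 + 41*b - 42)/(-3*b^2 + 21*b - 18)^2 + (3*b^2 - 24*b + 41)/(-3*b^2 + 21*b - 18)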